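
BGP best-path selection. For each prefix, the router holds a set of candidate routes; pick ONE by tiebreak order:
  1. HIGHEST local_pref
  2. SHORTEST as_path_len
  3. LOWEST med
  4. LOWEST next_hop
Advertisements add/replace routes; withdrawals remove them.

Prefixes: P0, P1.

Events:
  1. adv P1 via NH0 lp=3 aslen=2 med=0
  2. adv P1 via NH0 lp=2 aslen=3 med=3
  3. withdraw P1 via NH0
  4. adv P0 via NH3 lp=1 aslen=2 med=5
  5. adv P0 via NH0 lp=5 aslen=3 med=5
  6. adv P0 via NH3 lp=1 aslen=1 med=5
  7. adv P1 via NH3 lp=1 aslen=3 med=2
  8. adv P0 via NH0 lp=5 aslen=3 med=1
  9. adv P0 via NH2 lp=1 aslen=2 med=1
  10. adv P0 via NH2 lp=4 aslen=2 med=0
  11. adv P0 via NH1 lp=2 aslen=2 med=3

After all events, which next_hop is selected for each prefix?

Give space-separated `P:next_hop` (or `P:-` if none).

Answer: P0:NH0 P1:NH3

Derivation:
Op 1: best P0=- P1=NH0
Op 2: best P0=- P1=NH0
Op 3: best P0=- P1=-
Op 4: best P0=NH3 P1=-
Op 5: best P0=NH0 P1=-
Op 6: best P0=NH0 P1=-
Op 7: best P0=NH0 P1=NH3
Op 8: best P0=NH0 P1=NH3
Op 9: best P0=NH0 P1=NH3
Op 10: best P0=NH0 P1=NH3
Op 11: best P0=NH0 P1=NH3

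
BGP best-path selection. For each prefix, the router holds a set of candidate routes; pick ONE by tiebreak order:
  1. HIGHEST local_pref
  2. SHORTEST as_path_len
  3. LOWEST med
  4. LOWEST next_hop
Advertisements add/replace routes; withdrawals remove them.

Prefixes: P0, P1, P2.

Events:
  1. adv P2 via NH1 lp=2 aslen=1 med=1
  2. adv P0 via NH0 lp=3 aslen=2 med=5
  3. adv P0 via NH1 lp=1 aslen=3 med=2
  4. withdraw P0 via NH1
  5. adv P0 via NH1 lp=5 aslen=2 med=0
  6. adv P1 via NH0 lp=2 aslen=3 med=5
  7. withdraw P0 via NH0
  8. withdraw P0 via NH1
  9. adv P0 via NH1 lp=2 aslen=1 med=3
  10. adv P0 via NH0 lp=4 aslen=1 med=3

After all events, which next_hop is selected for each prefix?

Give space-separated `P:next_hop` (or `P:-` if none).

Op 1: best P0=- P1=- P2=NH1
Op 2: best P0=NH0 P1=- P2=NH1
Op 3: best P0=NH0 P1=- P2=NH1
Op 4: best P0=NH0 P1=- P2=NH1
Op 5: best P0=NH1 P1=- P2=NH1
Op 6: best P0=NH1 P1=NH0 P2=NH1
Op 7: best P0=NH1 P1=NH0 P2=NH1
Op 8: best P0=- P1=NH0 P2=NH1
Op 9: best P0=NH1 P1=NH0 P2=NH1
Op 10: best P0=NH0 P1=NH0 P2=NH1

Answer: P0:NH0 P1:NH0 P2:NH1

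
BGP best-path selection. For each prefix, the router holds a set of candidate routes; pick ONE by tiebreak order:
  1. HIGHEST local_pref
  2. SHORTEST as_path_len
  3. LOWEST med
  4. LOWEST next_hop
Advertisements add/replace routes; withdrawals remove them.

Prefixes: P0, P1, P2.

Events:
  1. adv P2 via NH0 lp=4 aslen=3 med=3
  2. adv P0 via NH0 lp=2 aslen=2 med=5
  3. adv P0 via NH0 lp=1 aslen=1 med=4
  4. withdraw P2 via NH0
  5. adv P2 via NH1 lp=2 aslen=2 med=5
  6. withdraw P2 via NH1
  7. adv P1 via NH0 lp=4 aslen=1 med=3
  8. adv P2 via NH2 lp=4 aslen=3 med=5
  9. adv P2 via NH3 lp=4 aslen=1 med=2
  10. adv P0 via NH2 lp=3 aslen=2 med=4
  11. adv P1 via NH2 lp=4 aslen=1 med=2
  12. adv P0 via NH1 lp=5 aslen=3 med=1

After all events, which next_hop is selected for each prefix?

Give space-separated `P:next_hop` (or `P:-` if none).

Answer: P0:NH1 P1:NH2 P2:NH3

Derivation:
Op 1: best P0=- P1=- P2=NH0
Op 2: best P0=NH0 P1=- P2=NH0
Op 3: best P0=NH0 P1=- P2=NH0
Op 4: best P0=NH0 P1=- P2=-
Op 5: best P0=NH0 P1=- P2=NH1
Op 6: best P0=NH0 P1=- P2=-
Op 7: best P0=NH0 P1=NH0 P2=-
Op 8: best P0=NH0 P1=NH0 P2=NH2
Op 9: best P0=NH0 P1=NH0 P2=NH3
Op 10: best P0=NH2 P1=NH0 P2=NH3
Op 11: best P0=NH2 P1=NH2 P2=NH3
Op 12: best P0=NH1 P1=NH2 P2=NH3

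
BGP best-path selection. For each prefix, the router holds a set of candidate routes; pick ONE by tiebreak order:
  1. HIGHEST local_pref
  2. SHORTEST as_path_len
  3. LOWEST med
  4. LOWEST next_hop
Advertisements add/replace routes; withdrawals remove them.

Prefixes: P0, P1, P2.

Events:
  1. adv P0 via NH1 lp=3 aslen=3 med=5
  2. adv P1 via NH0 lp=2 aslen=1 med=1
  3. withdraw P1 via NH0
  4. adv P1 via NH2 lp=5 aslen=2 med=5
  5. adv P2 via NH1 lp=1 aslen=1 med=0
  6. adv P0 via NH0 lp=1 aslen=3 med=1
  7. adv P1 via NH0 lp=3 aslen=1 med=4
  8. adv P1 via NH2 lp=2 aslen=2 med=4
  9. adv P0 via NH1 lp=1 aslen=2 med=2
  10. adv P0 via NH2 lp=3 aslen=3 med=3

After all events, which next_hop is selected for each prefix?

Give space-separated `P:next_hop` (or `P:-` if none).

Op 1: best P0=NH1 P1=- P2=-
Op 2: best P0=NH1 P1=NH0 P2=-
Op 3: best P0=NH1 P1=- P2=-
Op 4: best P0=NH1 P1=NH2 P2=-
Op 5: best P0=NH1 P1=NH2 P2=NH1
Op 6: best P0=NH1 P1=NH2 P2=NH1
Op 7: best P0=NH1 P1=NH2 P2=NH1
Op 8: best P0=NH1 P1=NH0 P2=NH1
Op 9: best P0=NH1 P1=NH0 P2=NH1
Op 10: best P0=NH2 P1=NH0 P2=NH1

Answer: P0:NH2 P1:NH0 P2:NH1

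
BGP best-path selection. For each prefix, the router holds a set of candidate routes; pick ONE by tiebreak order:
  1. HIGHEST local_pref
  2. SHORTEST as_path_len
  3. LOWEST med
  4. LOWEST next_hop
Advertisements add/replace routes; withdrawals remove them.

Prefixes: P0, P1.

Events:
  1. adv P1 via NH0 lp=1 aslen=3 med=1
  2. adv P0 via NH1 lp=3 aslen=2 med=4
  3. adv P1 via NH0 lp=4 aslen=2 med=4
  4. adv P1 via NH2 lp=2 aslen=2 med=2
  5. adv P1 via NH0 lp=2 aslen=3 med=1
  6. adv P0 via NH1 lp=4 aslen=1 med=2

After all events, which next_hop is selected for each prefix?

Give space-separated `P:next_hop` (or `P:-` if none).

Answer: P0:NH1 P1:NH2

Derivation:
Op 1: best P0=- P1=NH0
Op 2: best P0=NH1 P1=NH0
Op 3: best P0=NH1 P1=NH0
Op 4: best P0=NH1 P1=NH0
Op 5: best P0=NH1 P1=NH2
Op 6: best P0=NH1 P1=NH2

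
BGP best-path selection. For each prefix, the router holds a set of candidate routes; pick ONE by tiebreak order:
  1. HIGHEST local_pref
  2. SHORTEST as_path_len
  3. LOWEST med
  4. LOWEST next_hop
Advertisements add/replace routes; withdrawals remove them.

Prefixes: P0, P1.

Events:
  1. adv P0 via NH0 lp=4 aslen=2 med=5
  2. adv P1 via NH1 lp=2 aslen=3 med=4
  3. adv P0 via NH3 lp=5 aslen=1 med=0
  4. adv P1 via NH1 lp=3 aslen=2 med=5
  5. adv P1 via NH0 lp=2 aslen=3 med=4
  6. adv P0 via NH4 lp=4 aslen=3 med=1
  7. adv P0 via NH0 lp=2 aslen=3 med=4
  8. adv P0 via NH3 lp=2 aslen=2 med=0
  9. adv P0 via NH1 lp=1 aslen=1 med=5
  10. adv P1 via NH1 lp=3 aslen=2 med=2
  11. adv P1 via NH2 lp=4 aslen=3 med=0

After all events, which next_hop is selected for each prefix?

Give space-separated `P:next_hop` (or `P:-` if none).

Answer: P0:NH4 P1:NH2

Derivation:
Op 1: best P0=NH0 P1=-
Op 2: best P0=NH0 P1=NH1
Op 3: best P0=NH3 P1=NH1
Op 4: best P0=NH3 P1=NH1
Op 5: best P0=NH3 P1=NH1
Op 6: best P0=NH3 P1=NH1
Op 7: best P0=NH3 P1=NH1
Op 8: best P0=NH4 P1=NH1
Op 9: best P0=NH4 P1=NH1
Op 10: best P0=NH4 P1=NH1
Op 11: best P0=NH4 P1=NH2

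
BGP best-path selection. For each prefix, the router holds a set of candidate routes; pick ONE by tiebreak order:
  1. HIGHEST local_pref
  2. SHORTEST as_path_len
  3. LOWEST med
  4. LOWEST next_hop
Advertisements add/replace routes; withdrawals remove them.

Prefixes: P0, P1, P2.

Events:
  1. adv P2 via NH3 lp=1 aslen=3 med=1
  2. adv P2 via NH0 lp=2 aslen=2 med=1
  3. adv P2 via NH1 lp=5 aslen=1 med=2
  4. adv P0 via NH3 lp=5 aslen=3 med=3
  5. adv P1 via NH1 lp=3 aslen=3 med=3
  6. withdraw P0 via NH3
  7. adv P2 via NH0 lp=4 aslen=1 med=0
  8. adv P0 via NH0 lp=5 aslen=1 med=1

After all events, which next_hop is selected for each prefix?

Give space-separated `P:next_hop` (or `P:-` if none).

Op 1: best P0=- P1=- P2=NH3
Op 2: best P0=- P1=- P2=NH0
Op 3: best P0=- P1=- P2=NH1
Op 4: best P0=NH3 P1=- P2=NH1
Op 5: best P0=NH3 P1=NH1 P2=NH1
Op 6: best P0=- P1=NH1 P2=NH1
Op 7: best P0=- P1=NH1 P2=NH1
Op 8: best P0=NH0 P1=NH1 P2=NH1

Answer: P0:NH0 P1:NH1 P2:NH1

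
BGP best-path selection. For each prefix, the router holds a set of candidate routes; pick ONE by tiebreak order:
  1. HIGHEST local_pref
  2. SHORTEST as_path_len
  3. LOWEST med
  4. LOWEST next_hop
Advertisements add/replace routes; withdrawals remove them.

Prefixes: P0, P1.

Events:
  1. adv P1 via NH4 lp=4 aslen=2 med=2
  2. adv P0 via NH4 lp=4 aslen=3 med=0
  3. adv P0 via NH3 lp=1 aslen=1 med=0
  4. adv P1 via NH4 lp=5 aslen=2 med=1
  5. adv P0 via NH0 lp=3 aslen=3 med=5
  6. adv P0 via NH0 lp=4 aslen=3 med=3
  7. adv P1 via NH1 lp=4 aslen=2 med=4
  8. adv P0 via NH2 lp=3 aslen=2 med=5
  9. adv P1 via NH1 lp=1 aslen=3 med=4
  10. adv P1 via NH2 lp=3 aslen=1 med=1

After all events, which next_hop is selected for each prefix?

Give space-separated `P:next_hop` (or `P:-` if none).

Op 1: best P0=- P1=NH4
Op 2: best P0=NH4 P1=NH4
Op 3: best P0=NH4 P1=NH4
Op 4: best P0=NH4 P1=NH4
Op 5: best P0=NH4 P1=NH4
Op 6: best P0=NH4 P1=NH4
Op 7: best P0=NH4 P1=NH4
Op 8: best P0=NH4 P1=NH4
Op 9: best P0=NH4 P1=NH4
Op 10: best P0=NH4 P1=NH4

Answer: P0:NH4 P1:NH4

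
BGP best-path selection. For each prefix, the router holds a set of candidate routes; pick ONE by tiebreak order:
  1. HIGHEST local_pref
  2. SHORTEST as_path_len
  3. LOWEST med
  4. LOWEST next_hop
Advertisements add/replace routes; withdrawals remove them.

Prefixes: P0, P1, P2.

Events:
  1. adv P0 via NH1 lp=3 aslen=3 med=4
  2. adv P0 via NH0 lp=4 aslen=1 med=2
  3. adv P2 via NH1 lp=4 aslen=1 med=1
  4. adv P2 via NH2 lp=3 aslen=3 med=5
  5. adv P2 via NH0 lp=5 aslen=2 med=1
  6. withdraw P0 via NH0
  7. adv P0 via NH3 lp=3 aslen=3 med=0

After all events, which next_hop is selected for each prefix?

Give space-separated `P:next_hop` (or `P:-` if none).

Op 1: best P0=NH1 P1=- P2=-
Op 2: best P0=NH0 P1=- P2=-
Op 3: best P0=NH0 P1=- P2=NH1
Op 4: best P0=NH0 P1=- P2=NH1
Op 5: best P0=NH0 P1=- P2=NH0
Op 6: best P0=NH1 P1=- P2=NH0
Op 7: best P0=NH3 P1=- P2=NH0

Answer: P0:NH3 P1:- P2:NH0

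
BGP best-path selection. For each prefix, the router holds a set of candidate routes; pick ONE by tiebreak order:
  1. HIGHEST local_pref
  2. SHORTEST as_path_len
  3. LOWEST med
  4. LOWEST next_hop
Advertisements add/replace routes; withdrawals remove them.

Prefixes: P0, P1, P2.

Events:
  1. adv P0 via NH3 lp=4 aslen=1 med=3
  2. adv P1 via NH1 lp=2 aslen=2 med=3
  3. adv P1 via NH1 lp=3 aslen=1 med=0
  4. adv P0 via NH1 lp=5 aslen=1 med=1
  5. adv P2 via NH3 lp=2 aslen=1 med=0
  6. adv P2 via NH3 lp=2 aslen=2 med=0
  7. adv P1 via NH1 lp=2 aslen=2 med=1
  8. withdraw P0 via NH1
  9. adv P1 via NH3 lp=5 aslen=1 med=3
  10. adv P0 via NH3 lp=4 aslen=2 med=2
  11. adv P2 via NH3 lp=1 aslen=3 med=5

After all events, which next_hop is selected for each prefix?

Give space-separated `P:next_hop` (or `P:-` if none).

Answer: P0:NH3 P1:NH3 P2:NH3

Derivation:
Op 1: best P0=NH3 P1=- P2=-
Op 2: best P0=NH3 P1=NH1 P2=-
Op 3: best P0=NH3 P1=NH1 P2=-
Op 4: best P0=NH1 P1=NH1 P2=-
Op 5: best P0=NH1 P1=NH1 P2=NH3
Op 6: best P0=NH1 P1=NH1 P2=NH3
Op 7: best P0=NH1 P1=NH1 P2=NH3
Op 8: best P0=NH3 P1=NH1 P2=NH3
Op 9: best P0=NH3 P1=NH3 P2=NH3
Op 10: best P0=NH3 P1=NH3 P2=NH3
Op 11: best P0=NH3 P1=NH3 P2=NH3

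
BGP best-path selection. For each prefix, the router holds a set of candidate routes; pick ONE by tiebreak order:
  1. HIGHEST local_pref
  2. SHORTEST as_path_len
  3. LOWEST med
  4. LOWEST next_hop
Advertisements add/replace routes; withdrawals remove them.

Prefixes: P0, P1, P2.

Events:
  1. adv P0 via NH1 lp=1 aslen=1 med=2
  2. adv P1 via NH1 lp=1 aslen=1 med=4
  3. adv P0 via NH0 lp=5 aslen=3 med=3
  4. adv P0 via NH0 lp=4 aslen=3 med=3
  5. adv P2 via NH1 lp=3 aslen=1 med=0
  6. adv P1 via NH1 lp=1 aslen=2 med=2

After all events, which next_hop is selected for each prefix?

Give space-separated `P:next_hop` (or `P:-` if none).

Answer: P0:NH0 P1:NH1 P2:NH1

Derivation:
Op 1: best P0=NH1 P1=- P2=-
Op 2: best P0=NH1 P1=NH1 P2=-
Op 3: best P0=NH0 P1=NH1 P2=-
Op 4: best P0=NH0 P1=NH1 P2=-
Op 5: best P0=NH0 P1=NH1 P2=NH1
Op 6: best P0=NH0 P1=NH1 P2=NH1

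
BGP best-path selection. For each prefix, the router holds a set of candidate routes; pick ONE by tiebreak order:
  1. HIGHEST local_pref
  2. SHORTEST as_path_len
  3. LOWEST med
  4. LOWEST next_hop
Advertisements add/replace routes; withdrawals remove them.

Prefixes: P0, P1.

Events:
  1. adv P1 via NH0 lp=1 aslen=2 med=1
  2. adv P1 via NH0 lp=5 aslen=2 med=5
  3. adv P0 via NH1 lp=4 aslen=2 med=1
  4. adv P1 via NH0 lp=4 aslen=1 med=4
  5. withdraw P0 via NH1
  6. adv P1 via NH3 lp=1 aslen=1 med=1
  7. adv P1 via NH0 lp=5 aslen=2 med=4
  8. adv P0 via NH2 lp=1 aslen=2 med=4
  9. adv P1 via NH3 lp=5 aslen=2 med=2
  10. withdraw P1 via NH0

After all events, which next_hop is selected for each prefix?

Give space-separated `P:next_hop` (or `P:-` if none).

Answer: P0:NH2 P1:NH3

Derivation:
Op 1: best P0=- P1=NH0
Op 2: best P0=- P1=NH0
Op 3: best P0=NH1 P1=NH0
Op 4: best P0=NH1 P1=NH0
Op 5: best P0=- P1=NH0
Op 6: best P0=- P1=NH0
Op 7: best P0=- P1=NH0
Op 8: best P0=NH2 P1=NH0
Op 9: best P0=NH2 P1=NH3
Op 10: best P0=NH2 P1=NH3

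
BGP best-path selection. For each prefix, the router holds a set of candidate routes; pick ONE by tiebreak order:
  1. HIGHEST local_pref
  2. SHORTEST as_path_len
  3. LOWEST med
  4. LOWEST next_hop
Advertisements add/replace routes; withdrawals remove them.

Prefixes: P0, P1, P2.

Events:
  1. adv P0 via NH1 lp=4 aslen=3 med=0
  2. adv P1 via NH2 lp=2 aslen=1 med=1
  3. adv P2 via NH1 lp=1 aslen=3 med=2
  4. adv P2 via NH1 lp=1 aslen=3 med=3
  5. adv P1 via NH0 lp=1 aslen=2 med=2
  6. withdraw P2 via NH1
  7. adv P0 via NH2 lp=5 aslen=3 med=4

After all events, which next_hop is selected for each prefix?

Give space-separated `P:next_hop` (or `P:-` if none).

Op 1: best P0=NH1 P1=- P2=-
Op 2: best P0=NH1 P1=NH2 P2=-
Op 3: best P0=NH1 P1=NH2 P2=NH1
Op 4: best P0=NH1 P1=NH2 P2=NH1
Op 5: best P0=NH1 P1=NH2 P2=NH1
Op 6: best P0=NH1 P1=NH2 P2=-
Op 7: best P0=NH2 P1=NH2 P2=-

Answer: P0:NH2 P1:NH2 P2:-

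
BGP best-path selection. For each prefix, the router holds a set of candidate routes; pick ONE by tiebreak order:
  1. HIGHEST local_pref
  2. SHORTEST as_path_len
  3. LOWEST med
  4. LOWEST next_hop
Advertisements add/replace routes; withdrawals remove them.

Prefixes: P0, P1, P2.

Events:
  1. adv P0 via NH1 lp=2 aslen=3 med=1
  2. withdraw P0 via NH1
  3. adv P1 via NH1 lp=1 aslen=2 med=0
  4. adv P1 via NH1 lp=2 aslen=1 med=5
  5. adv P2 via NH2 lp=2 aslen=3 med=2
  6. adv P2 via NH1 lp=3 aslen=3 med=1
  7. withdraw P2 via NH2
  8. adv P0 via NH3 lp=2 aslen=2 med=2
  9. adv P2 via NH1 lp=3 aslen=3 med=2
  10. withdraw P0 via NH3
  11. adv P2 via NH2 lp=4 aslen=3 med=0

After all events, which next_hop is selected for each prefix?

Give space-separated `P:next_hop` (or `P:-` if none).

Answer: P0:- P1:NH1 P2:NH2

Derivation:
Op 1: best P0=NH1 P1=- P2=-
Op 2: best P0=- P1=- P2=-
Op 3: best P0=- P1=NH1 P2=-
Op 4: best P0=- P1=NH1 P2=-
Op 5: best P0=- P1=NH1 P2=NH2
Op 6: best P0=- P1=NH1 P2=NH1
Op 7: best P0=- P1=NH1 P2=NH1
Op 8: best P0=NH3 P1=NH1 P2=NH1
Op 9: best P0=NH3 P1=NH1 P2=NH1
Op 10: best P0=- P1=NH1 P2=NH1
Op 11: best P0=- P1=NH1 P2=NH2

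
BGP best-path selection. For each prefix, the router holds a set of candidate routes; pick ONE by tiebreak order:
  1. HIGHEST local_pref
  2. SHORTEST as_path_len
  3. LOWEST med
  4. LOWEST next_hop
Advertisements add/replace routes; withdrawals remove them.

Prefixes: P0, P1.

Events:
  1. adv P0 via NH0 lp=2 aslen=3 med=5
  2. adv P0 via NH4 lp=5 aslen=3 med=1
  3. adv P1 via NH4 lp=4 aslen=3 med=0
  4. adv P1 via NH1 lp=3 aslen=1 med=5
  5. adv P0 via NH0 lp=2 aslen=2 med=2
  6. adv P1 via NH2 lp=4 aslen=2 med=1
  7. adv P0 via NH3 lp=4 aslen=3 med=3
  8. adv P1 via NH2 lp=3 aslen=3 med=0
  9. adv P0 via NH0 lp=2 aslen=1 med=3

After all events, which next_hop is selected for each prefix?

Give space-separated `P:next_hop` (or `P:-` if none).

Answer: P0:NH4 P1:NH4

Derivation:
Op 1: best P0=NH0 P1=-
Op 2: best P0=NH4 P1=-
Op 3: best P0=NH4 P1=NH4
Op 4: best P0=NH4 P1=NH4
Op 5: best P0=NH4 P1=NH4
Op 6: best P0=NH4 P1=NH2
Op 7: best P0=NH4 P1=NH2
Op 8: best P0=NH4 P1=NH4
Op 9: best P0=NH4 P1=NH4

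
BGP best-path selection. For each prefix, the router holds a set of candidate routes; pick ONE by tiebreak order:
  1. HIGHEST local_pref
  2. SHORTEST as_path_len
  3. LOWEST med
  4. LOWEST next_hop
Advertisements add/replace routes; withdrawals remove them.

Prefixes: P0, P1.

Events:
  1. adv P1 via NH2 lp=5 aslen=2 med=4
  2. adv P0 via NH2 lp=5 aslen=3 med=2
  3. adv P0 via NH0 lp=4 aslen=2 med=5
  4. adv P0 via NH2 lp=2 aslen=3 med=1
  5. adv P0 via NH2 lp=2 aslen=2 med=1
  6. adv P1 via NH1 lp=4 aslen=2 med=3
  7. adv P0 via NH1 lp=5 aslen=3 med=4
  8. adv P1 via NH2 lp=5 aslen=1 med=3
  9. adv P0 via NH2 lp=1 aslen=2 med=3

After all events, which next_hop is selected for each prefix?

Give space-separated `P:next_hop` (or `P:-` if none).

Op 1: best P0=- P1=NH2
Op 2: best P0=NH2 P1=NH2
Op 3: best P0=NH2 P1=NH2
Op 4: best P0=NH0 P1=NH2
Op 5: best P0=NH0 P1=NH2
Op 6: best P0=NH0 P1=NH2
Op 7: best P0=NH1 P1=NH2
Op 8: best P0=NH1 P1=NH2
Op 9: best P0=NH1 P1=NH2

Answer: P0:NH1 P1:NH2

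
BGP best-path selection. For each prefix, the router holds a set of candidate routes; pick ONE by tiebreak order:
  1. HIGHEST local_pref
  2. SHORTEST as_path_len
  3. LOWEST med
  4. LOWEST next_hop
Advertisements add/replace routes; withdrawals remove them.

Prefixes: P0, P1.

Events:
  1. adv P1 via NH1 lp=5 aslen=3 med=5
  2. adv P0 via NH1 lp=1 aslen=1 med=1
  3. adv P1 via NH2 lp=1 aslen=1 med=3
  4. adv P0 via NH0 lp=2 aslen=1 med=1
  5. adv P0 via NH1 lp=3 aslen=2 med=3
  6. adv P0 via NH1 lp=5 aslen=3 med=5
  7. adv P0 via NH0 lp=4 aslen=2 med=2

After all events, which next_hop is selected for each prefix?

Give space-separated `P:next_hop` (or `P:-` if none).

Op 1: best P0=- P1=NH1
Op 2: best P0=NH1 P1=NH1
Op 3: best P0=NH1 P1=NH1
Op 4: best P0=NH0 P1=NH1
Op 5: best P0=NH1 P1=NH1
Op 6: best P0=NH1 P1=NH1
Op 7: best P0=NH1 P1=NH1

Answer: P0:NH1 P1:NH1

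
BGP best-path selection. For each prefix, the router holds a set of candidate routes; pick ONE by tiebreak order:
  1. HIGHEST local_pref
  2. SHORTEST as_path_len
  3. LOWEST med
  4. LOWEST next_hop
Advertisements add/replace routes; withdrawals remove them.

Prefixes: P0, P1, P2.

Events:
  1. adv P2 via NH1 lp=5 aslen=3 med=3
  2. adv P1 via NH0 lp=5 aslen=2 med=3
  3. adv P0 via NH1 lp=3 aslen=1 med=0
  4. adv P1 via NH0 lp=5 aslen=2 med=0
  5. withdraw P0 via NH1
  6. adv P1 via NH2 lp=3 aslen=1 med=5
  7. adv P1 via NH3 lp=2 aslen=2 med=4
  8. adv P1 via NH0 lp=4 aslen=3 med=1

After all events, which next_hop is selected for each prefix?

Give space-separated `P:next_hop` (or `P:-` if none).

Answer: P0:- P1:NH0 P2:NH1

Derivation:
Op 1: best P0=- P1=- P2=NH1
Op 2: best P0=- P1=NH0 P2=NH1
Op 3: best P0=NH1 P1=NH0 P2=NH1
Op 4: best P0=NH1 P1=NH0 P2=NH1
Op 5: best P0=- P1=NH0 P2=NH1
Op 6: best P0=- P1=NH0 P2=NH1
Op 7: best P0=- P1=NH0 P2=NH1
Op 8: best P0=- P1=NH0 P2=NH1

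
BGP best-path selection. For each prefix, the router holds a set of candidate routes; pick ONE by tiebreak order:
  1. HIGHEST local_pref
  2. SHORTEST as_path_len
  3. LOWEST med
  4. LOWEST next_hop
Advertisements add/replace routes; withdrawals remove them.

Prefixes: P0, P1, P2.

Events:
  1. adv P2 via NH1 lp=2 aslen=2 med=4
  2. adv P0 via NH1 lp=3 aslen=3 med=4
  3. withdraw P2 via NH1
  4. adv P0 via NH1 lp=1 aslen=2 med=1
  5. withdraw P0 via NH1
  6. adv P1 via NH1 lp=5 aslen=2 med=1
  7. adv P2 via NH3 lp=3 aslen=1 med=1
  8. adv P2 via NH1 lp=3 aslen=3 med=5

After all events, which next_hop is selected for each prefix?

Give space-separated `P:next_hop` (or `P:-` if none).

Op 1: best P0=- P1=- P2=NH1
Op 2: best P0=NH1 P1=- P2=NH1
Op 3: best P0=NH1 P1=- P2=-
Op 4: best P0=NH1 P1=- P2=-
Op 5: best P0=- P1=- P2=-
Op 6: best P0=- P1=NH1 P2=-
Op 7: best P0=- P1=NH1 P2=NH3
Op 8: best P0=- P1=NH1 P2=NH3

Answer: P0:- P1:NH1 P2:NH3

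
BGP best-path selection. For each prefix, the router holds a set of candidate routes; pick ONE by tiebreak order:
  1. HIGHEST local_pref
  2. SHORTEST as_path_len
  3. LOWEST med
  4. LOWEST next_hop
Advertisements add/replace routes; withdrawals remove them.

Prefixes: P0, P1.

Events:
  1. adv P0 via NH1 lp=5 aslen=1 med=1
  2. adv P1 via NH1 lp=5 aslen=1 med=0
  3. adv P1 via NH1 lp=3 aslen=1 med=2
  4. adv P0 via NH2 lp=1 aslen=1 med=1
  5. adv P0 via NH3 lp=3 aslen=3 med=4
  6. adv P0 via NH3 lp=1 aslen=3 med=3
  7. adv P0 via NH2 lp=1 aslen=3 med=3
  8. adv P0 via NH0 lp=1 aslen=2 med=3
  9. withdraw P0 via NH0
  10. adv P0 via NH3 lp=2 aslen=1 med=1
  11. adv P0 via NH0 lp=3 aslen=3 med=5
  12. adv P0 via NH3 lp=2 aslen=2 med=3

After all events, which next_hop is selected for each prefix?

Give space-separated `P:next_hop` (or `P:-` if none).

Op 1: best P0=NH1 P1=-
Op 2: best P0=NH1 P1=NH1
Op 3: best P0=NH1 P1=NH1
Op 4: best P0=NH1 P1=NH1
Op 5: best P0=NH1 P1=NH1
Op 6: best P0=NH1 P1=NH1
Op 7: best P0=NH1 P1=NH1
Op 8: best P0=NH1 P1=NH1
Op 9: best P0=NH1 P1=NH1
Op 10: best P0=NH1 P1=NH1
Op 11: best P0=NH1 P1=NH1
Op 12: best P0=NH1 P1=NH1

Answer: P0:NH1 P1:NH1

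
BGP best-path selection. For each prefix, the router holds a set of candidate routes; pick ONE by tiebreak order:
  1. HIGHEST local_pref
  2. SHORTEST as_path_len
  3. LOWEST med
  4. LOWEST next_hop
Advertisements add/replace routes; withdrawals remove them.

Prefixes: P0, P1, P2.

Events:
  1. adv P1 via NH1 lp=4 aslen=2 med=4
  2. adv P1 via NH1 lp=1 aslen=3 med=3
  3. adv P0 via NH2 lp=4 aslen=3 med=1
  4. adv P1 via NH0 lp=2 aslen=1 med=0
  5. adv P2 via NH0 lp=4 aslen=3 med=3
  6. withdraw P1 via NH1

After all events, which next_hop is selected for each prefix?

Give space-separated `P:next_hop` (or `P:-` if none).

Op 1: best P0=- P1=NH1 P2=-
Op 2: best P0=- P1=NH1 P2=-
Op 3: best P0=NH2 P1=NH1 P2=-
Op 4: best P0=NH2 P1=NH0 P2=-
Op 5: best P0=NH2 P1=NH0 P2=NH0
Op 6: best P0=NH2 P1=NH0 P2=NH0

Answer: P0:NH2 P1:NH0 P2:NH0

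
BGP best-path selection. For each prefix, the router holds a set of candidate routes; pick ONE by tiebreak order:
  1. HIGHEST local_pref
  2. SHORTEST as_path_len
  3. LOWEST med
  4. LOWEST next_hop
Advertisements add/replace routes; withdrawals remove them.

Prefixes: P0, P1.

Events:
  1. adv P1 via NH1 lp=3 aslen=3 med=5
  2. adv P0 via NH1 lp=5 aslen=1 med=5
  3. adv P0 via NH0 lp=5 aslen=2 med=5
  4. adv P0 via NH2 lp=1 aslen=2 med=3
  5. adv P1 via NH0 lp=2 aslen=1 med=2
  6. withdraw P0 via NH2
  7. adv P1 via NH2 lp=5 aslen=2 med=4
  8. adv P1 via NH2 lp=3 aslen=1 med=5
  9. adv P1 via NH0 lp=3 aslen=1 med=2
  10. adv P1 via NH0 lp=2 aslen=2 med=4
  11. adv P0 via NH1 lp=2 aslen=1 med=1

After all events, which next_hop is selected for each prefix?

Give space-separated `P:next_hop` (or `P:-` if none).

Op 1: best P0=- P1=NH1
Op 2: best P0=NH1 P1=NH1
Op 3: best P0=NH1 P1=NH1
Op 4: best P0=NH1 P1=NH1
Op 5: best P0=NH1 P1=NH1
Op 6: best P0=NH1 P1=NH1
Op 7: best P0=NH1 P1=NH2
Op 8: best P0=NH1 P1=NH2
Op 9: best P0=NH1 P1=NH0
Op 10: best P0=NH1 P1=NH2
Op 11: best P0=NH0 P1=NH2

Answer: P0:NH0 P1:NH2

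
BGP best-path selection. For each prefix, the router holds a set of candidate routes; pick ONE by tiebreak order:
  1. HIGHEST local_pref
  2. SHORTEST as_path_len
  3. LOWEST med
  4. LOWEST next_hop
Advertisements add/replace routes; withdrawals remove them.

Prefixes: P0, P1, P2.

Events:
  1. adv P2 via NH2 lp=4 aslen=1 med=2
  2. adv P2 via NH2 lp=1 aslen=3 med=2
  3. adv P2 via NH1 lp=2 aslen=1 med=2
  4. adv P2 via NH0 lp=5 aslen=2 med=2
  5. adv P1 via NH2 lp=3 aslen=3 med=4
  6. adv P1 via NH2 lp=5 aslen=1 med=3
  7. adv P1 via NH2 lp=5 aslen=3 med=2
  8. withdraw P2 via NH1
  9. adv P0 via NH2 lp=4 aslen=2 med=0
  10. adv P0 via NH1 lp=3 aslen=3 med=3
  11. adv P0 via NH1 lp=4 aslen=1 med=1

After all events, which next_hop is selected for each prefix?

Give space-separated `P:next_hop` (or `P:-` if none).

Op 1: best P0=- P1=- P2=NH2
Op 2: best P0=- P1=- P2=NH2
Op 3: best P0=- P1=- P2=NH1
Op 4: best P0=- P1=- P2=NH0
Op 5: best P0=- P1=NH2 P2=NH0
Op 6: best P0=- P1=NH2 P2=NH0
Op 7: best P0=- P1=NH2 P2=NH0
Op 8: best P0=- P1=NH2 P2=NH0
Op 9: best P0=NH2 P1=NH2 P2=NH0
Op 10: best P0=NH2 P1=NH2 P2=NH0
Op 11: best P0=NH1 P1=NH2 P2=NH0

Answer: P0:NH1 P1:NH2 P2:NH0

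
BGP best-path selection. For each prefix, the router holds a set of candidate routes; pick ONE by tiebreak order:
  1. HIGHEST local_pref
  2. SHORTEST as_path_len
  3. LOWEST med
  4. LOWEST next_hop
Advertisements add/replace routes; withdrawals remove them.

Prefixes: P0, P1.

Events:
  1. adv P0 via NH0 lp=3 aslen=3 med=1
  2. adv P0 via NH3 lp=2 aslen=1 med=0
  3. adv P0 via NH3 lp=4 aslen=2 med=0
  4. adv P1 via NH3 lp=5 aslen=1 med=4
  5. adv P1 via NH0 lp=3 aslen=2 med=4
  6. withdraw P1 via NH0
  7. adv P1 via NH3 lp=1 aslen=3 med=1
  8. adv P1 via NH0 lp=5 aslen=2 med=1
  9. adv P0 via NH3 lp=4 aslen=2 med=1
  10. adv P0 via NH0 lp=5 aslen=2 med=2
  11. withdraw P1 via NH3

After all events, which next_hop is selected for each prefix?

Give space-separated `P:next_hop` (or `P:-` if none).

Op 1: best P0=NH0 P1=-
Op 2: best P0=NH0 P1=-
Op 3: best P0=NH3 P1=-
Op 4: best P0=NH3 P1=NH3
Op 5: best P0=NH3 P1=NH3
Op 6: best P0=NH3 P1=NH3
Op 7: best P0=NH3 P1=NH3
Op 8: best P0=NH3 P1=NH0
Op 9: best P0=NH3 P1=NH0
Op 10: best P0=NH0 P1=NH0
Op 11: best P0=NH0 P1=NH0

Answer: P0:NH0 P1:NH0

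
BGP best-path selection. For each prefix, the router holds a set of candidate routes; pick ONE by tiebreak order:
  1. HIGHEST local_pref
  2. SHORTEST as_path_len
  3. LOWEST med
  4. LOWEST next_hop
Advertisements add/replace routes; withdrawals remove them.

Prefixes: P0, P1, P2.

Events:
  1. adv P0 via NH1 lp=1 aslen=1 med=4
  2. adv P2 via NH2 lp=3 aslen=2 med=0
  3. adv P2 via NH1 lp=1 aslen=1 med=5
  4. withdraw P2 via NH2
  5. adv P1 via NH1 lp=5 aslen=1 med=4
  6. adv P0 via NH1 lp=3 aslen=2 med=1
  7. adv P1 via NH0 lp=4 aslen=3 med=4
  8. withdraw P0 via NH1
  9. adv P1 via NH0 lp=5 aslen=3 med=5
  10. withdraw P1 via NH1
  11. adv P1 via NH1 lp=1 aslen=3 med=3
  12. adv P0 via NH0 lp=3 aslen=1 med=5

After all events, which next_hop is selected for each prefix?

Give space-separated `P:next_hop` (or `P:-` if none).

Answer: P0:NH0 P1:NH0 P2:NH1

Derivation:
Op 1: best P0=NH1 P1=- P2=-
Op 2: best P0=NH1 P1=- P2=NH2
Op 3: best P0=NH1 P1=- P2=NH2
Op 4: best P0=NH1 P1=- P2=NH1
Op 5: best P0=NH1 P1=NH1 P2=NH1
Op 6: best P0=NH1 P1=NH1 P2=NH1
Op 7: best P0=NH1 P1=NH1 P2=NH1
Op 8: best P0=- P1=NH1 P2=NH1
Op 9: best P0=- P1=NH1 P2=NH1
Op 10: best P0=- P1=NH0 P2=NH1
Op 11: best P0=- P1=NH0 P2=NH1
Op 12: best P0=NH0 P1=NH0 P2=NH1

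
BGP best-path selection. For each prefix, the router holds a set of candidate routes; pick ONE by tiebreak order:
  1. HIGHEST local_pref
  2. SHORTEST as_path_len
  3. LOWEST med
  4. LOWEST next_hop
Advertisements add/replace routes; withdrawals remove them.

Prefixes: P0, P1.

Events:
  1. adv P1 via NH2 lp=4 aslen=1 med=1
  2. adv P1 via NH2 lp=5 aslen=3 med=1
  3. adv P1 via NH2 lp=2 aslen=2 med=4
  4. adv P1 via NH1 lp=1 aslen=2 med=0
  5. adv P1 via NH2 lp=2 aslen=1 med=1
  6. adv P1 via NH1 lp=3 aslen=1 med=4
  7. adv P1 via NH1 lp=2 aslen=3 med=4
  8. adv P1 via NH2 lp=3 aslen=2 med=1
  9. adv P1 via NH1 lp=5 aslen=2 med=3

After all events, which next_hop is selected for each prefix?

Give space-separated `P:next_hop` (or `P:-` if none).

Answer: P0:- P1:NH1

Derivation:
Op 1: best P0=- P1=NH2
Op 2: best P0=- P1=NH2
Op 3: best P0=- P1=NH2
Op 4: best P0=- P1=NH2
Op 5: best P0=- P1=NH2
Op 6: best P0=- P1=NH1
Op 7: best P0=- P1=NH2
Op 8: best P0=- P1=NH2
Op 9: best P0=- P1=NH1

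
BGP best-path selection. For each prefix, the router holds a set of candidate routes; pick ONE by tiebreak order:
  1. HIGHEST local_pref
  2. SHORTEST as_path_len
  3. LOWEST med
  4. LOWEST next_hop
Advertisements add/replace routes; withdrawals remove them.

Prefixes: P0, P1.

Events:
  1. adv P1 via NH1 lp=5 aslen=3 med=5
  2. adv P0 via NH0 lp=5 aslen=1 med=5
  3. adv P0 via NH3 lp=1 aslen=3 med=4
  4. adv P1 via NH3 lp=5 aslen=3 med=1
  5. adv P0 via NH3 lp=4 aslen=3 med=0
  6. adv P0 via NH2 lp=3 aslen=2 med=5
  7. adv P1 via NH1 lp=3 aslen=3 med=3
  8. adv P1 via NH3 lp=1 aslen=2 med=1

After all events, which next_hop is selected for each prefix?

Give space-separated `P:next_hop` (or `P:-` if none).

Op 1: best P0=- P1=NH1
Op 2: best P0=NH0 P1=NH1
Op 3: best P0=NH0 P1=NH1
Op 4: best P0=NH0 P1=NH3
Op 5: best P0=NH0 P1=NH3
Op 6: best P0=NH0 P1=NH3
Op 7: best P0=NH0 P1=NH3
Op 8: best P0=NH0 P1=NH1

Answer: P0:NH0 P1:NH1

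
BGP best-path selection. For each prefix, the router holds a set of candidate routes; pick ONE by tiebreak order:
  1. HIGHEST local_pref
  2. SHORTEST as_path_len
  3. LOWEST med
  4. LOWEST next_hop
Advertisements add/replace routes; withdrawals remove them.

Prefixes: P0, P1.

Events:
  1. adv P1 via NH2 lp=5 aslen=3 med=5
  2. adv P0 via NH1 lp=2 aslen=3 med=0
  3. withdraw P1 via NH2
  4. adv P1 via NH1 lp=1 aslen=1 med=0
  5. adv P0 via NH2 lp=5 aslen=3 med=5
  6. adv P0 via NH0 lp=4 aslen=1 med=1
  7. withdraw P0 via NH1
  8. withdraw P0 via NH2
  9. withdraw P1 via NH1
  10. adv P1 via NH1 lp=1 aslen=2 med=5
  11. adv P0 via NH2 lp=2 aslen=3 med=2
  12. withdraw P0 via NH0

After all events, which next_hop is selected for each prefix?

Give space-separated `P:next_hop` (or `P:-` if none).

Answer: P0:NH2 P1:NH1

Derivation:
Op 1: best P0=- P1=NH2
Op 2: best P0=NH1 P1=NH2
Op 3: best P0=NH1 P1=-
Op 4: best P0=NH1 P1=NH1
Op 5: best P0=NH2 P1=NH1
Op 6: best P0=NH2 P1=NH1
Op 7: best P0=NH2 P1=NH1
Op 8: best P0=NH0 P1=NH1
Op 9: best P0=NH0 P1=-
Op 10: best P0=NH0 P1=NH1
Op 11: best P0=NH0 P1=NH1
Op 12: best P0=NH2 P1=NH1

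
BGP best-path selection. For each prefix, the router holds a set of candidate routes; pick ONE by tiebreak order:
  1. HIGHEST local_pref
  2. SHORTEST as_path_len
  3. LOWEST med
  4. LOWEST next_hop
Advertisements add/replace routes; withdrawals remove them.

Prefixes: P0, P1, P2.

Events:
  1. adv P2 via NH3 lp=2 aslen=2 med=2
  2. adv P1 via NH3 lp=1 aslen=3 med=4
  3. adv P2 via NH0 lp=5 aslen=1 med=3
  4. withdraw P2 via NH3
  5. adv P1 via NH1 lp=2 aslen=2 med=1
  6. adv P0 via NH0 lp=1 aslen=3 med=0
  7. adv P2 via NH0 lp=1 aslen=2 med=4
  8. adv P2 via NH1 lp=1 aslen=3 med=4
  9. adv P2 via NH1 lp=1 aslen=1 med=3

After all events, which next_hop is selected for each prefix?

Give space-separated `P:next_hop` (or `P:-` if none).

Op 1: best P0=- P1=- P2=NH3
Op 2: best P0=- P1=NH3 P2=NH3
Op 3: best P0=- P1=NH3 P2=NH0
Op 4: best P0=- P1=NH3 P2=NH0
Op 5: best P0=- P1=NH1 P2=NH0
Op 6: best P0=NH0 P1=NH1 P2=NH0
Op 7: best P0=NH0 P1=NH1 P2=NH0
Op 8: best P0=NH0 P1=NH1 P2=NH0
Op 9: best P0=NH0 P1=NH1 P2=NH1

Answer: P0:NH0 P1:NH1 P2:NH1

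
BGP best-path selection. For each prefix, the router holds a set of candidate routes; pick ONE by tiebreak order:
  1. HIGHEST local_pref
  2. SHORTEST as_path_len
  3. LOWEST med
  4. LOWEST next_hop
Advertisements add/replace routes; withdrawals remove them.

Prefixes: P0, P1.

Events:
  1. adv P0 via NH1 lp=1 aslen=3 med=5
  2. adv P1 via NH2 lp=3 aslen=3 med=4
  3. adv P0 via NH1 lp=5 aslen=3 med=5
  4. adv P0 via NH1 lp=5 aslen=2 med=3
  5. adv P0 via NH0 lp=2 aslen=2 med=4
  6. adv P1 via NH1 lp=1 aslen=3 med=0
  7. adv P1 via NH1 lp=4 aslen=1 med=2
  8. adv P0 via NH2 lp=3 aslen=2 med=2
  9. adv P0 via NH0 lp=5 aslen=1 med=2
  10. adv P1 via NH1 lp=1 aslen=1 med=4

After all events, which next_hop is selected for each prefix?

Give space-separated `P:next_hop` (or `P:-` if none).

Answer: P0:NH0 P1:NH2

Derivation:
Op 1: best P0=NH1 P1=-
Op 2: best P0=NH1 P1=NH2
Op 3: best P0=NH1 P1=NH2
Op 4: best P0=NH1 P1=NH2
Op 5: best P0=NH1 P1=NH2
Op 6: best P0=NH1 P1=NH2
Op 7: best P0=NH1 P1=NH1
Op 8: best P0=NH1 P1=NH1
Op 9: best P0=NH0 P1=NH1
Op 10: best P0=NH0 P1=NH2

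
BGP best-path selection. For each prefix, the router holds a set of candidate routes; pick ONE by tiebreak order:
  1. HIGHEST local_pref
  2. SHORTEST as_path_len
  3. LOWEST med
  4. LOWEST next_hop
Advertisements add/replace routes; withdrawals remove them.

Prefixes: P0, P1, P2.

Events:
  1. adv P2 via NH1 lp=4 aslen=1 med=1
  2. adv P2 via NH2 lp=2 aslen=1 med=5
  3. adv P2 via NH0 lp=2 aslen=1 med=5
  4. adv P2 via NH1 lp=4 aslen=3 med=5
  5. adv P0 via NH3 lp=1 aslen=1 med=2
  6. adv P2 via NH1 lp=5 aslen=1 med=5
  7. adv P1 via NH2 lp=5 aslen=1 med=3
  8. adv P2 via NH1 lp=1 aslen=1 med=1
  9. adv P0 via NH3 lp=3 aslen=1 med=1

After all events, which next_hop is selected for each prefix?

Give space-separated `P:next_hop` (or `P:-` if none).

Answer: P0:NH3 P1:NH2 P2:NH0

Derivation:
Op 1: best P0=- P1=- P2=NH1
Op 2: best P0=- P1=- P2=NH1
Op 3: best P0=- P1=- P2=NH1
Op 4: best P0=- P1=- P2=NH1
Op 5: best P0=NH3 P1=- P2=NH1
Op 6: best P0=NH3 P1=- P2=NH1
Op 7: best P0=NH3 P1=NH2 P2=NH1
Op 8: best P0=NH3 P1=NH2 P2=NH0
Op 9: best P0=NH3 P1=NH2 P2=NH0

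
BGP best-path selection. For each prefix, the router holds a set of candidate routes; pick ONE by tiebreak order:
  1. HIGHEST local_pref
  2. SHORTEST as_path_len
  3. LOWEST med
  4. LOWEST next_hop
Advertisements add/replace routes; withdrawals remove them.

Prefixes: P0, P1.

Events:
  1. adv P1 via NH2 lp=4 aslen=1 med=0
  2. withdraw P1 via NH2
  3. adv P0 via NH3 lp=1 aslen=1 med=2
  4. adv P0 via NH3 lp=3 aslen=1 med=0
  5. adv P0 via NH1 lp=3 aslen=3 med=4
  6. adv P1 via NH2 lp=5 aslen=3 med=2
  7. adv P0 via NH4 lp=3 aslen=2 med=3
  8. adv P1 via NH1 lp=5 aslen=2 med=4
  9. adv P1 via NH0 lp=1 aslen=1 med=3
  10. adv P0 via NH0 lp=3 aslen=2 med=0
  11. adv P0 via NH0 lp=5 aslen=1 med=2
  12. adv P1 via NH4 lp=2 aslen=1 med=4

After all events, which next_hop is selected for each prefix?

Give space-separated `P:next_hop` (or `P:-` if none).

Op 1: best P0=- P1=NH2
Op 2: best P0=- P1=-
Op 3: best P0=NH3 P1=-
Op 4: best P0=NH3 P1=-
Op 5: best P0=NH3 P1=-
Op 6: best P0=NH3 P1=NH2
Op 7: best P0=NH3 P1=NH2
Op 8: best P0=NH3 P1=NH1
Op 9: best P0=NH3 P1=NH1
Op 10: best P0=NH3 P1=NH1
Op 11: best P0=NH0 P1=NH1
Op 12: best P0=NH0 P1=NH1

Answer: P0:NH0 P1:NH1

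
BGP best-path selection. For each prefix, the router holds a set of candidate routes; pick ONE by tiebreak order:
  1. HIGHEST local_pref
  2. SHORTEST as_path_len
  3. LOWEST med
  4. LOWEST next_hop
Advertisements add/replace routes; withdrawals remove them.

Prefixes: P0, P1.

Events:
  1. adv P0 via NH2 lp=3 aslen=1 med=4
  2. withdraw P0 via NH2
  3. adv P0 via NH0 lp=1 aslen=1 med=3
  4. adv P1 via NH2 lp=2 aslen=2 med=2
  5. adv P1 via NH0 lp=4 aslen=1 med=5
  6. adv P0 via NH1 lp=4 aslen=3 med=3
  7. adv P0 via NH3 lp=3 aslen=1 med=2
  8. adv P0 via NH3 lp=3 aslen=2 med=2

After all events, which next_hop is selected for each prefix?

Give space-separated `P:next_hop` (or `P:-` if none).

Answer: P0:NH1 P1:NH0

Derivation:
Op 1: best P0=NH2 P1=-
Op 2: best P0=- P1=-
Op 3: best P0=NH0 P1=-
Op 4: best P0=NH0 P1=NH2
Op 5: best P0=NH0 P1=NH0
Op 6: best P0=NH1 P1=NH0
Op 7: best P0=NH1 P1=NH0
Op 8: best P0=NH1 P1=NH0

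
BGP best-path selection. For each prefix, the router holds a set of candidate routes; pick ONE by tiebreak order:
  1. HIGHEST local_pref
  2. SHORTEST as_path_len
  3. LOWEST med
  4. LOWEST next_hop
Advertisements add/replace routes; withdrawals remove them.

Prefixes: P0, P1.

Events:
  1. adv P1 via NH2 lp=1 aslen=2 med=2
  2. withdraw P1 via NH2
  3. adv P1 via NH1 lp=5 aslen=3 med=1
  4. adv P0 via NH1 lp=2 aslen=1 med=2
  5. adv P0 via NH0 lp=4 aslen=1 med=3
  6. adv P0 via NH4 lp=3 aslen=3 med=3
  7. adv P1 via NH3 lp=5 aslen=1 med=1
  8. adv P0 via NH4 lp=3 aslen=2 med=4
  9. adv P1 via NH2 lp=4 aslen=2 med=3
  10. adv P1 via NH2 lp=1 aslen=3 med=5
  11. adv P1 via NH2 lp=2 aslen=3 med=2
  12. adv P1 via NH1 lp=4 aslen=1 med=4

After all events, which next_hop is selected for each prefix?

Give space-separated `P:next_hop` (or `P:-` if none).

Answer: P0:NH0 P1:NH3

Derivation:
Op 1: best P0=- P1=NH2
Op 2: best P0=- P1=-
Op 3: best P0=- P1=NH1
Op 4: best P0=NH1 P1=NH1
Op 5: best P0=NH0 P1=NH1
Op 6: best P0=NH0 P1=NH1
Op 7: best P0=NH0 P1=NH3
Op 8: best P0=NH0 P1=NH3
Op 9: best P0=NH0 P1=NH3
Op 10: best P0=NH0 P1=NH3
Op 11: best P0=NH0 P1=NH3
Op 12: best P0=NH0 P1=NH3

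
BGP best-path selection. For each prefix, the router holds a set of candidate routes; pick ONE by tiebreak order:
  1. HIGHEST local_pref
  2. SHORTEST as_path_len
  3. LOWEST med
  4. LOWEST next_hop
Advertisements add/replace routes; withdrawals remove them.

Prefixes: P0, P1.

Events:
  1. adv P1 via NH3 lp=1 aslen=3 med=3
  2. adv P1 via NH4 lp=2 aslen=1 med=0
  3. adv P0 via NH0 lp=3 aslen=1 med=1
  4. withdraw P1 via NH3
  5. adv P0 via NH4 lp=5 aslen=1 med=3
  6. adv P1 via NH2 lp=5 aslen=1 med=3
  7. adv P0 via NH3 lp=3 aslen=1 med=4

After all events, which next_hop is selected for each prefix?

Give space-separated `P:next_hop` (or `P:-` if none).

Op 1: best P0=- P1=NH3
Op 2: best P0=- P1=NH4
Op 3: best P0=NH0 P1=NH4
Op 4: best P0=NH0 P1=NH4
Op 5: best P0=NH4 P1=NH4
Op 6: best P0=NH4 P1=NH2
Op 7: best P0=NH4 P1=NH2

Answer: P0:NH4 P1:NH2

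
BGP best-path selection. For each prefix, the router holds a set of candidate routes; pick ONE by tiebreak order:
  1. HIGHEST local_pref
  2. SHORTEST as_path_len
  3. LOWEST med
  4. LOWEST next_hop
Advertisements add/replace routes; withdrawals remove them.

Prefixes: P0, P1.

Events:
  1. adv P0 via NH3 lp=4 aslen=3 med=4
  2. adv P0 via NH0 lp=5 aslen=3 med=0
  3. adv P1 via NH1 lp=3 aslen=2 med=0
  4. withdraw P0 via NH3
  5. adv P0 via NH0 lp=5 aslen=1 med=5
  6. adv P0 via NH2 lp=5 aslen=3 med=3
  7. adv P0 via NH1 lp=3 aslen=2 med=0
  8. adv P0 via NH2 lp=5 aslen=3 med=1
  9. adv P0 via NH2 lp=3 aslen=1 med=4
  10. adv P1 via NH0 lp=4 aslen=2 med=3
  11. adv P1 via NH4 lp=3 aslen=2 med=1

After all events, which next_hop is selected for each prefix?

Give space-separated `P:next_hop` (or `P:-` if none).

Answer: P0:NH0 P1:NH0

Derivation:
Op 1: best P0=NH3 P1=-
Op 2: best P0=NH0 P1=-
Op 3: best P0=NH0 P1=NH1
Op 4: best P0=NH0 P1=NH1
Op 5: best P0=NH0 P1=NH1
Op 6: best P0=NH0 P1=NH1
Op 7: best P0=NH0 P1=NH1
Op 8: best P0=NH0 P1=NH1
Op 9: best P0=NH0 P1=NH1
Op 10: best P0=NH0 P1=NH0
Op 11: best P0=NH0 P1=NH0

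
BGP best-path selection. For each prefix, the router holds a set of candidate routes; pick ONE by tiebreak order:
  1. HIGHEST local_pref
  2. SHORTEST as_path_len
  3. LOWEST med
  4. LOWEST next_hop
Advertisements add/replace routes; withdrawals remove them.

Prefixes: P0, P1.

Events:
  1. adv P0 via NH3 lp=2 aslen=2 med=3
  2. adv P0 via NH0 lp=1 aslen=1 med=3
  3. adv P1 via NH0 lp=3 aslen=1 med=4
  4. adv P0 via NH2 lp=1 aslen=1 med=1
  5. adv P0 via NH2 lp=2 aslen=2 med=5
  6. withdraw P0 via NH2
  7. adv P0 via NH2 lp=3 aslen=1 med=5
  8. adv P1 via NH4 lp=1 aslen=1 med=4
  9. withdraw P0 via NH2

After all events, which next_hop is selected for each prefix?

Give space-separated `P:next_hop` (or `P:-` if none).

Answer: P0:NH3 P1:NH0

Derivation:
Op 1: best P0=NH3 P1=-
Op 2: best P0=NH3 P1=-
Op 3: best P0=NH3 P1=NH0
Op 4: best P0=NH3 P1=NH0
Op 5: best P0=NH3 P1=NH0
Op 6: best P0=NH3 P1=NH0
Op 7: best P0=NH2 P1=NH0
Op 8: best P0=NH2 P1=NH0
Op 9: best P0=NH3 P1=NH0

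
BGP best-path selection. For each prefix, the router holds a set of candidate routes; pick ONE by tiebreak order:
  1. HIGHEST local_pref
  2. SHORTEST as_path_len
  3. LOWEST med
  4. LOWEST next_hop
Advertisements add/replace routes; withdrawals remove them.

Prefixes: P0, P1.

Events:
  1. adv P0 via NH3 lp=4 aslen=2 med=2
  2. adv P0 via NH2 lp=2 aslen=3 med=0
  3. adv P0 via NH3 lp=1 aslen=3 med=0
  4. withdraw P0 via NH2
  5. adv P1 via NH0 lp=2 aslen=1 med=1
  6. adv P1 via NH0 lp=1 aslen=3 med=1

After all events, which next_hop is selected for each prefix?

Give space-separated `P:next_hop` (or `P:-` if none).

Op 1: best P0=NH3 P1=-
Op 2: best P0=NH3 P1=-
Op 3: best P0=NH2 P1=-
Op 4: best P0=NH3 P1=-
Op 5: best P0=NH3 P1=NH0
Op 6: best P0=NH3 P1=NH0

Answer: P0:NH3 P1:NH0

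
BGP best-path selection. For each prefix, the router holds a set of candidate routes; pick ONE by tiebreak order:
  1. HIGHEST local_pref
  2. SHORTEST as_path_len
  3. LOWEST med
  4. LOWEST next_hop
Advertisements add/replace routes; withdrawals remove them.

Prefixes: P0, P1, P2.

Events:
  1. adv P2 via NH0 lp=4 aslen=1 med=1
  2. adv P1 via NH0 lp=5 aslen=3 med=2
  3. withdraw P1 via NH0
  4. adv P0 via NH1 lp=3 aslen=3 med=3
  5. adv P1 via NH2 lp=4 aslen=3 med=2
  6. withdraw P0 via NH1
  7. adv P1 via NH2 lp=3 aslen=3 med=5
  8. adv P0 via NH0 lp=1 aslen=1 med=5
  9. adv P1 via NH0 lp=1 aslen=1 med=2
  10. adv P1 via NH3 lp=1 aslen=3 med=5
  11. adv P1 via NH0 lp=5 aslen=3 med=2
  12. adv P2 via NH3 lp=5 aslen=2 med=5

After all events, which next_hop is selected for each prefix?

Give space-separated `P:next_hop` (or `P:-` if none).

Op 1: best P0=- P1=- P2=NH0
Op 2: best P0=- P1=NH0 P2=NH0
Op 3: best P0=- P1=- P2=NH0
Op 4: best P0=NH1 P1=- P2=NH0
Op 5: best P0=NH1 P1=NH2 P2=NH0
Op 6: best P0=- P1=NH2 P2=NH0
Op 7: best P0=- P1=NH2 P2=NH0
Op 8: best P0=NH0 P1=NH2 P2=NH0
Op 9: best P0=NH0 P1=NH2 P2=NH0
Op 10: best P0=NH0 P1=NH2 P2=NH0
Op 11: best P0=NH0 P1=NH0 P2=NH0
Op 12: best P0=NH0 P1=NH0 P2=NH3

Answer: P0:NH0 P1:NH0 P2:NH3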